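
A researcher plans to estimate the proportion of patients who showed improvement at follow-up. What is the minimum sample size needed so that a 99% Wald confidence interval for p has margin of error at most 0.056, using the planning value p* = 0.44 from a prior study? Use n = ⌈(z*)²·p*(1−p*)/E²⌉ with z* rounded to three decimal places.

n = 522

For 99% confidence, z* = 2.576.
p*(1−p*) = 0.44·0.56 = 0.2464.
(z*)²·p*(1−p*)/E² = 6.635776·0.2464/0.003136 = 521.382.
⌈521.382⌉ = 522.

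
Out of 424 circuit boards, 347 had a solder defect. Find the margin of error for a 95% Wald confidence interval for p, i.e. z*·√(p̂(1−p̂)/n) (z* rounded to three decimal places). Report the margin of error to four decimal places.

With x = 347 successes in n = 424, p̂ = 0.81840.
Standard error of p̂: √(0.148624/424) = √0.000350528 = 0.018722.
For 95% confidence, z* = 1.960.
ME = 1.960·0.018722 = 0.0367.

ME = 0.0367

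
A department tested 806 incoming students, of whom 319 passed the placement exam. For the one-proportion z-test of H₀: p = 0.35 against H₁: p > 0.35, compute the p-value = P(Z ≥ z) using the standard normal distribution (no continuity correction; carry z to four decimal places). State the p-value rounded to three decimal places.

p-value = 0.003

With x = 319 successes in n = 806, p̂ = 0.39578.
SE₀ = √(0.35·0.65/806) = 0.016801.
Test statistic (full precision, shown to 4 dp): z = (319/806 − 0.35)/SE₀ ≈ 2.7250.
From the standard normal, P(Z ≥ z) = 0.003.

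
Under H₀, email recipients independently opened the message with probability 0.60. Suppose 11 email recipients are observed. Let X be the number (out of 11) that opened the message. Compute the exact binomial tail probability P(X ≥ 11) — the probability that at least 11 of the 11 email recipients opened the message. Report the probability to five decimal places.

X ~ Binomial(n=11, p=0.60).
P(X ≥ 11) = C(11,11)·0.60^11·0.40^0.
= 0.003628 = 0.00363.

P = 0.00363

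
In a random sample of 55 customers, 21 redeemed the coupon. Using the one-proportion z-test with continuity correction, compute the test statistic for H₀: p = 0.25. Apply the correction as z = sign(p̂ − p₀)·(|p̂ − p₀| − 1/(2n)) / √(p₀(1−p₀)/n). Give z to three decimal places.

z = 2.102

The sample proportion is 21/55 = 0.38182. p̂ − p₀ = 0.131818.
Continuity correction 1/(2n) = 1/110 = 0.009091.
Corrected numerator: |0.131818| − 0.009091 = 0.122727.
Under H₀, SE = √(p₀(1−p₀)/n) = √(0.25·0.75/55) = √0.003409091 = 0.058387.
z = +0.122727/0.058387 = 2.102.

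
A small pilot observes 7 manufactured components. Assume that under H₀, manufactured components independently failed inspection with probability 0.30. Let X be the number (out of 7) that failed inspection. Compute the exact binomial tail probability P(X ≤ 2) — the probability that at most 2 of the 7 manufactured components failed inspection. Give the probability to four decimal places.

X is binomial with n = 7 and p = 0.30.
P(X ≤ 2) = C(7,0)·0.30^0·0.70^7 + C(7,1)·0.30^1·0.70^6 + C(7,2)·0.30^2·0.70^5.
= 0.082354 + 0.247063 + 0.317652 = 0.6471.

P = 0.6471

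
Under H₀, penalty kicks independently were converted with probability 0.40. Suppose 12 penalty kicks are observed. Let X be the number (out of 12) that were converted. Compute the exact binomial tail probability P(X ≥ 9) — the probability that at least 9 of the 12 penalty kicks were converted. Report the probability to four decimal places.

X is binomial with n = 12 and p = 0.40.
P(X ≥ 9) = C(12,9)·0.40^9·0.60^3 + C(12,10)·0.40^10·0.60^2 + C(12,11)·0.40^11·0.60^1 + C(12,12)·0.40^12·0.60^0.
= 0.012457 + 0.002491 + 0.000302 + 0.000017 = 0.0153.

P = 0.0153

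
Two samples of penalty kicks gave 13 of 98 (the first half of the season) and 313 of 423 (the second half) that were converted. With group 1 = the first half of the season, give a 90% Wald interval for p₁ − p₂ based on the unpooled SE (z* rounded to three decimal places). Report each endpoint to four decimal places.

p̂₁ = 0.13265, p̂₂ = 0.73995, so the observed difference is -0.60730.
Unpooled SE = √(p̂₁(1−p̂₁)/n₁ + p̂₂(1−p̂₂)/n₂) = √(0.001174043 + 0.000454900) = 0.040360.
The 90% critical value is z* = 1.645. Margin of error = 0.06639.
Interval: -0.60730 ± 0.06639 → (-0.6737, -0.5409).

(-0.6737, -0.5409)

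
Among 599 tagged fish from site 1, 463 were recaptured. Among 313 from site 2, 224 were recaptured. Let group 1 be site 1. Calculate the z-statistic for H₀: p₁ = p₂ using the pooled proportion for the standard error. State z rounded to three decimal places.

z = 1.906

p̂₁ = 463/599 = 0.77295, p̂₂ = 224/313 = 0.71565.
Pooling: p̂ = 687/912 = 0.75329.
Pooled SE = √[0.1858444·0.00486434] ≈ 0.030067.
z = 0.05730/0.030067 = 1.906.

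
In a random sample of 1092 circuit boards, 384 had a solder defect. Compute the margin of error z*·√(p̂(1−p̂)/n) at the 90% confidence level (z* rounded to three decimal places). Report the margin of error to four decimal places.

p̂ = 384/1092 = 0.35165.
SE(p̂) = √(0.35165·0.64835/1092) = 0.014449.
The 90% critical value is z* = 1.645.
ME = 1.645·0.014449 = 0.0238.

ME = 0.0238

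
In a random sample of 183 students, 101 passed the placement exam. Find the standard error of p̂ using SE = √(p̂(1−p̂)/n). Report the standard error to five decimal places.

The sample proportion is 101/183 = 0.55191.
p̂(1−p̂) = 0.247305.
SE = √(0.247305/183) = 0.03676.

SE = 0.03676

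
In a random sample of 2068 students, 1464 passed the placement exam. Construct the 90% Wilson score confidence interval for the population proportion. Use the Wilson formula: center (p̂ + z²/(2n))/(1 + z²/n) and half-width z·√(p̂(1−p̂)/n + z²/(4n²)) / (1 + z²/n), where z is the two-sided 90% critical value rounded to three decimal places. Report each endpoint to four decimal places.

p̂ = 1464/2068 = 0.70793; z = 1.645, so z² = 2.706025.
1 + z²/n = 1.001309.
Adjusted center: (0.70793 + z²/(2n))/1.001309 = 0.70766.
Radicand: p̂(1−p̂)/n + z²/(4n²) = 0.000099983 + 0.000000158 = 0.000100141.
Half-width = 1.645·√0.000100141/1.001309 = 0.01644.
Interval: 0.70766 ± 0.01644 → (0.6912, 0.7241).

(0.6912, 0.7241)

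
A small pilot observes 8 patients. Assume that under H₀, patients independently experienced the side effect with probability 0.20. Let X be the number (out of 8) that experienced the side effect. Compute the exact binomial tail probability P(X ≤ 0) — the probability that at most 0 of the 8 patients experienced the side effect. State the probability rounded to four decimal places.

P = 0.1678

X ~ Binomial(n=8, p=0.20).
P(X ≤ 0) = C(8,0)·0.20^0·0.80^8.
= 0.167772 = 0.1678.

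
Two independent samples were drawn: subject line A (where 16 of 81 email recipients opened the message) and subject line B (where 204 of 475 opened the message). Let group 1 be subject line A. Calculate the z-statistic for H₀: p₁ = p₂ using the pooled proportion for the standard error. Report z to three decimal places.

p̂₁ = 16/81 = 0.19753, p̂₂ = 204/475 = 0.42947.
Pooling: p̂ = 220/556 = 0.39568.
Pooled SE = √[0.2391181·0.01445094] ≈ 0.058783.
z = (p̂₁ − p̂₂)/SE = (0.19753 − 0.42947)/0.058783 = -0.23194/0.058783 = -3.946.

z = -3.946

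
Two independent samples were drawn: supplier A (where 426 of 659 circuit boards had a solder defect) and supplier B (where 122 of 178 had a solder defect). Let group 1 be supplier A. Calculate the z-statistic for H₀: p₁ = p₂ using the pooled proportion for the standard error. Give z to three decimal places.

Sample proportions: p̂₁ = 426/659 = 0.64643 and p̂₂ = 122/178 = 0.68539.
Pooled p̂ = (426+122)/(659+178) = 548/837 = 0.65472.
Pooled SE = √[0.2260620·0.00713543] ≈ 0.040163.
z = -0.03896/0.040163 = -0.970.

z = -0.970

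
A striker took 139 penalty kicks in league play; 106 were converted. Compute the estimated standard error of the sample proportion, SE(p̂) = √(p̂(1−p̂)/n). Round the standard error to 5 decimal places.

The sample proportion is 106/139 = 0.76259.
p̂(1−p̂) = 0.181046.
Dividing by n and taking the root: √0.001302489 = 0.03609.

SE = 0.03609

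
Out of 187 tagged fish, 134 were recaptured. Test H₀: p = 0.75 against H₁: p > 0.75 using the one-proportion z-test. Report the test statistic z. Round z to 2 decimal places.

p̂ = 134/187 = 0.71658.
SE₀ = √(0.75·0.25/187) = 0.031665.
z = (0.71658 − 0.75)/0.031665 = -0.03342/0.031665 = -1.06.

z = -1.06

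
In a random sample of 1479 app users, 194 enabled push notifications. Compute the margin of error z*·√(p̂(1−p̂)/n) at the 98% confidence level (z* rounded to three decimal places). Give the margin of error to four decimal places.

p̂ = 194/1479 = 0.13117.
Standard error of p̂: √(0.113964/1479) = √0.000077055 = 0.008778.
For 98% confidence, z* = 2.326.
ME = 2.326·0.008778 = 0.0204.

ME = 0.0204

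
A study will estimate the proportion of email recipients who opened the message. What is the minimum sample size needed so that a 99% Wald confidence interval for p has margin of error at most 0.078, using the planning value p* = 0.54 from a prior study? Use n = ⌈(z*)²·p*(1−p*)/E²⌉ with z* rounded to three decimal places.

For 99% confidence, z* = 2.576.
p*(1−p*) = 0.54·0.46 = 0.2484.
(z*)²·p*(1−p*)/E² = 6.635776·0.2484/0.006084 = 270.928.
Rounding up, n = 271.

n = 271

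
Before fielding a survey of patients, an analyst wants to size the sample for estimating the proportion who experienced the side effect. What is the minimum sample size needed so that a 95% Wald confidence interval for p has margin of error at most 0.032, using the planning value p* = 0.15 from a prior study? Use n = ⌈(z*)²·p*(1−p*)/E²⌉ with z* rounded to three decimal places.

n = 479

z* = 1.960 at the 95% level.
p*(1−p*) = 0.15·0.85 = 0.1275.
(z*)²·p*(1−p*)/E² = 3.841600·0.1275/0.001024 = 478.324.
⌈478.324⌉ = 479.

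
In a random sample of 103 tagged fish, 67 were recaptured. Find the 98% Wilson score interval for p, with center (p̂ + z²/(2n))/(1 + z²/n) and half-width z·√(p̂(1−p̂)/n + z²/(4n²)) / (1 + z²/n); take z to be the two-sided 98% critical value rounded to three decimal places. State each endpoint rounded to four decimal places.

(0.5362, 0.7498)

Here p̂ = 67/103 = 0.65049 and z = 2.326 (z² = 5.410276).
Denominator 1 + z²/n = 1 + 5.410276/103 = 1.052527.
Adjusted center: (0.65049 + z²/(2n))/1.052527 = 0.64298.
Radicand: p̂(1−p̂)/n + z²/(4n²) = 0.002207322 + 0.000127493 = 0.002334815.
Half-width = z·√(radicand)/denom = 2.326·0.048320/1.052527 = 0.10678.
So the interval runs from 0.5362 to 0.7498.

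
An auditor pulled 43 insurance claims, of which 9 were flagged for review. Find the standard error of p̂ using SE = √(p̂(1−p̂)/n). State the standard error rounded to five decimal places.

The sample proportion is 9/43 = 0.20930.
p̂(1−p̂) = 0.20930·0.79070 = 0.165494.
SE = √(0.165494/43) = √0.003848698 = 0.06204.

SE = 0.06204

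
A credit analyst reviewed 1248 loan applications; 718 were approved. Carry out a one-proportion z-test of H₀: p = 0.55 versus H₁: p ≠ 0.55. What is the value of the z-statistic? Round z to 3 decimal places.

z = 1.798

Sample proportion p̂ = 718/1248 = 0.57532.
Null standard error: √(0.55·0.45/1248) = √0.000198317 = 0.014083.
z = (0.57532 − 0.55)/0.014083 = 0.02532/0.014083 = 1.798.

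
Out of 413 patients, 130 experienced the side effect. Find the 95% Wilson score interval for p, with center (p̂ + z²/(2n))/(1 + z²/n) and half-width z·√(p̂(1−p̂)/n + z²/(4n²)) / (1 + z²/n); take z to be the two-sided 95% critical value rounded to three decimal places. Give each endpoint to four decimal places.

Here p̂ = 130/413 = 0.31477 and z = 1.960 (z² = 3.841600).
Denominator 1 + z²/n = 1 + 3.841600/413 = 1.009302.
Adjusted center: (0.31477 + z²/(2n))/1.009302 = 0.31648.
Radicand: p̂(1−p̂)/n + z²/(4n²) = 0.000522251 + 0.000005631 = 0.000527882.
Half-width = z·√(radicand)/denom = 1.960·0.022976/1.009302 = 0.04462.
CI: 0.31648 ± 0.04462 = (0.2719, 0.3611).

(0.2719, 0.3611)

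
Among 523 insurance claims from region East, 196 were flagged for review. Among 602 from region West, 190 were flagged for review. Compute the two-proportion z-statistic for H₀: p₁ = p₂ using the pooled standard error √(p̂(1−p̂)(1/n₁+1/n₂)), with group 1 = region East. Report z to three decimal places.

p̂₁ = 196/523 = 0.37476, p̂₂ = 190/602 = 0.31561.
Pooled p̂ = (196+190)/(523+602) = 386/1125 = 0.34311.
Pooled SE = √[0.2253859·0.00357318] ≈ 0.028379.
z = (p̂₁ − p̂₂)/SE = (0.37476 − 0.31561)/0.028379 = 0.05915/0.028379 = 2.084.

z = 2.084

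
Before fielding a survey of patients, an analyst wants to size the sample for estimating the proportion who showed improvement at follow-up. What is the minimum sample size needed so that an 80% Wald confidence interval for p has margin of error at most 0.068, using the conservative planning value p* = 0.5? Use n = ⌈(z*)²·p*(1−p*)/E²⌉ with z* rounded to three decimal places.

z* = 1.282 at the 80% level.
p*(1−p*) = 0.2500.
Required n before rounding: 1.643524 × 0.2500 / 0.068² = 88.858.
⌈88.858⌉ = 89.

n = 89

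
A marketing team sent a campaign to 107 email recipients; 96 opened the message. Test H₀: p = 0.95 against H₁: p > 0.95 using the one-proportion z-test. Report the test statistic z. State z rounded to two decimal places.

With x = 96 successes in n = 107, p̂ = 0.89720.
SE₀ = √(0.95·0.05/107) = 0.021070.
Test statistic: z = -0.05280/0.021070 = -2.51.

z = -2.51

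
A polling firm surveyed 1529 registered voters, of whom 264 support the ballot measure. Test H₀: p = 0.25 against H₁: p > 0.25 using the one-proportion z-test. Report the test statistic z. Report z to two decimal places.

The sample proportion is 264/1529 = 0.17266.
Under H₀, SE = √(p₀(1−p₀)/n) = √(0.25·0.75/1529) = √0.000122629 = 0.011074.
z = (0.17266 − 0.25)/0.011074 = -0.07734/0.011074 = -6.98.

z = -6.98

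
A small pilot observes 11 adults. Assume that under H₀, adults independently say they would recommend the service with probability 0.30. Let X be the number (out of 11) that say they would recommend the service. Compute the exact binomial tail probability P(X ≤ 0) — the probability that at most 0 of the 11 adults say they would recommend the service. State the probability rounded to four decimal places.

P = 0.0198

X is binomial with n = 11 and p = 0.30.
P(X ≤ 0) = C(11,0)·0.30^0·0.70^11.
= 0.019773 = 0.0198.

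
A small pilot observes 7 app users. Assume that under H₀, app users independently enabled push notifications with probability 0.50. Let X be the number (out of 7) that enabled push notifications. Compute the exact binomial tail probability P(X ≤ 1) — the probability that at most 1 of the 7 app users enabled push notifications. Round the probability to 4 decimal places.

P = 0.0625

X is binomial with n = 7 and p = 0.50.
P(X ≤ 1) = C(7,0)·0.50^0·0.50^7 + C(7,1)·0.50^1·0.50^6.
= 0.007812 + 0.054688 = 0.0625.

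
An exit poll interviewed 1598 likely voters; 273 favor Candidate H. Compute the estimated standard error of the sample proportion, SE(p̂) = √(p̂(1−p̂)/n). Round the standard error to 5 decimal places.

The sample proportion is 273/1598 = 0.17084.
p̂(1−p̂) = 0.141654.
SE = √(0.141654/1598) = √0.000088645 = 0.00942.

SE = 0.00942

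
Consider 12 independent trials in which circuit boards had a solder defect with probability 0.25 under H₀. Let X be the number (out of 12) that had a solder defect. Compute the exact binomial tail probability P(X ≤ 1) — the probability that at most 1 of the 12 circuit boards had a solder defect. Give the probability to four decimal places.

P = 0.1584

X is binomial with n = 12 and p = 0.25.
P(X ≤ 1) = C(12,0)·0.25^0·0.75^12 + C(12,1)·0.25^1·0.75^11.
= 0.031676 + 0.126705 = 0.1584.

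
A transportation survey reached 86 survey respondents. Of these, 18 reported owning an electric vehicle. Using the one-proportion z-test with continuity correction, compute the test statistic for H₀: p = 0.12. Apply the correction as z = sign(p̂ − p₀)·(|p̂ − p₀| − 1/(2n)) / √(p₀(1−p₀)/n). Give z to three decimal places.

z = 2.383

With x = 18 successes in n = 86, p̂ = 0.20930. p̂ − p₀ = 0.089302.
Continuity correction 1/(2n) = 1/172 = 0.005814.
Corrected numerator: |0.089302| − 0.005814 = 0.083488.
Null standard error: √(0.12·0.88/86) = √0.001227907 = 0.035042.
z = (+)0.083488/0.035042 = 2.383.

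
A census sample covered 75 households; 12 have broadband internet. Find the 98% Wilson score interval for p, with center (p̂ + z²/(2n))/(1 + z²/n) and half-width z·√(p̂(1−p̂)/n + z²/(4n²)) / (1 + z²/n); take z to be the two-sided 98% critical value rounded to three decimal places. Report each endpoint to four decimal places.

(0.0851, 0.2807)

p̂ = 12/75 = 0.16000; z = 2.326, so z² = 5.410276.
Denominator 1 + z²/n = 1 + 5.410276/75 = 1.072137.
Adjusted center: (0.16000 + z²/(2n))/1.072137 = 0.18288.
Radicand: p̂(1−p̂)/n + z²/(4n²) = 0.001792000 + 0.000240457 = 0.002032457.
Half-width = z·√(radicand)/denom = 2.326·0.045083/1.072137 = 0.09781.
So the interval runs from 0.0851 to 0.2807.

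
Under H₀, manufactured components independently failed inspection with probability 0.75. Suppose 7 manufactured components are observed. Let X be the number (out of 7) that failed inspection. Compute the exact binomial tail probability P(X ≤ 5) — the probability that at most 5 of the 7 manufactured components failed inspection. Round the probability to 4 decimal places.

X is binomial with n = 7 and p = 0.75.
P(X ≤ 5) = Σ_{j=0}^{5} C(7,j)·0.75^j·0.25^{7−j}.
= 0.000061 + 0.001282 + 0.011536 + 0.057678 + 0.173035 + 0.311462 = 0.5551.

P = 0.5551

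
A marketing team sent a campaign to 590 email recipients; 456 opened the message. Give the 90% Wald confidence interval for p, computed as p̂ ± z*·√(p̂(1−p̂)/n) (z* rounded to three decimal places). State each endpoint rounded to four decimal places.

(0.7445, 0.8013)

The sample proportion is 456/590 = 0.77288.
Standard error of p̂: √(0.175536/590) = √0.000297518 = 0.017249.
For 90% confidence, z* = 1.645.
Margin of error: 1.645 × 0.017249 = 0.02837.
CI: 0.77288 ± 0.02837 = (0.7445, 0.8013).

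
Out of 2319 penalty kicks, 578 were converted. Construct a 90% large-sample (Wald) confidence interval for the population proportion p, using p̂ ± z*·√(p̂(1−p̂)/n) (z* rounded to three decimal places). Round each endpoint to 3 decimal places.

p̂ = 578/2319 = 0.24925.
Standard error of p̂: √(0.187122/2319) = √0.000080691 = 0.008983.
For 90% confidence, z* = 1.645.
Margin = 1.645·0.008983 = 0.01478.
So the interval runs from 0.234 to 0.264.

(0.234, 0.264)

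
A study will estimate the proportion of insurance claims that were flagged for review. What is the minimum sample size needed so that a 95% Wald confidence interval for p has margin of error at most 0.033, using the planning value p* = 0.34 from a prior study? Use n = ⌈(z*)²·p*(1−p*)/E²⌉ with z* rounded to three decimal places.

n = 792

z* = 1.960 at the 95% level.
p*(1−p*) = 0.2244.
Required n before rounding: 3.841600 × 0.2244 / 0.033² = 791.602.
Rounding up, n = 792.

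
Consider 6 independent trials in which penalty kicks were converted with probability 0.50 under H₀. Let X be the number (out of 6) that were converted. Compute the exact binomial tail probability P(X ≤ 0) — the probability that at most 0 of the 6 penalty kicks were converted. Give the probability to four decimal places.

P = 0.0156

X is binomial with n = 6 and p = 0.50.
P(X ≤ 0) = C(6,0)·0.50^0·0.50^6.
= 0.015625 = 0.0156.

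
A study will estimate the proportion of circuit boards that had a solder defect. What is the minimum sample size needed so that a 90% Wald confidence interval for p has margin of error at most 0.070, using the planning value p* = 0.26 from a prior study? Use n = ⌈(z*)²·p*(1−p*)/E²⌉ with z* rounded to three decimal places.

n = 107

z* = 1.645 at the 90% level.
p*(1−p*) = 0.1924.
(z*)²·p*(1−p*)/E² = 2.706025·0.1924/0.004900 = 106.253.
⌈106.253⌉ = 107.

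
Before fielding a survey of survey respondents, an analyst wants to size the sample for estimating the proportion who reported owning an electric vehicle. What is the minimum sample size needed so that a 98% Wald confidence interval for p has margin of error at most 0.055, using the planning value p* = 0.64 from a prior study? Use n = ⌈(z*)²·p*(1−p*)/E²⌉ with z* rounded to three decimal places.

For 98% confidence, z* = 2.326.
p*(1−p*) = 0.2304.
(z*)²·p*(1−p*)/E² = 5.410276·0.2304/0.003025 = 412.075.
Rounding up, n = 413.

n = 413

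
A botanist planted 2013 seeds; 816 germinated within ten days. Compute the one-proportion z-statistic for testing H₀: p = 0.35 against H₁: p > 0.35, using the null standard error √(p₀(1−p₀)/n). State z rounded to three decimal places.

z = 5.208

The sample proportion is 816/2013 = 0.40537.
Null standard error: √(0.35·0.65/2013) = √0.000113015 = 0.010631.
z = (p̂ − p₀)/SE = (0.40537 − 0.35)/0.010631 = 5.208.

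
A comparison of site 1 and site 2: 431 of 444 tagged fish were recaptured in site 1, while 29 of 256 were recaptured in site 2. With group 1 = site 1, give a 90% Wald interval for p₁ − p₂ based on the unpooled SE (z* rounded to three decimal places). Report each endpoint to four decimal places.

(0.8223, 0.8926)

p̂₁ = 0.97072, p̂₂ = 0.11328, so the observed difference is 0.85744.
Unpooled SE = √(p̂₁(1−p̂₁)/n₁ + p̂₂(1−p̂₂)/n₂) = √(0.000064014 + 0.000392377) = 0.021363.
For 90% confidence, z* = 1.645. Margin = 1.645·0.021363 = 0.03514.
CI: 0.85744 ± 0.03514 = (0.8223, 0.8926).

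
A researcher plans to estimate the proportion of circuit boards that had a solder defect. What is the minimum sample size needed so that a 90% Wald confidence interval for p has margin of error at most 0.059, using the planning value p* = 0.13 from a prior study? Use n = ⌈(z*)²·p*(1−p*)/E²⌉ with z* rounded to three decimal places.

The 90% critical value is z* = 1.645.
p*(1−p*) = 0.1131.
(z*)²·p*(1−p*)/E² = 2.706025·0.1131/0.003481 = 87.921.
⌈87.921⌉ = 88.

n = 88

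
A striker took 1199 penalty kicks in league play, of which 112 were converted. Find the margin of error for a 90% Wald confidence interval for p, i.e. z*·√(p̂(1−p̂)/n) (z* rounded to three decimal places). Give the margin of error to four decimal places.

With x = 112 successes in n = 1199, p̂ = 0.09341.
Standard error of p̂: √(0.084686/1199) = √0.000070630 = 0.008404.
For 90% confidence, z* = 1.645.
ME = 1.645·0.008404 = 0.0138.

ME = 0.0138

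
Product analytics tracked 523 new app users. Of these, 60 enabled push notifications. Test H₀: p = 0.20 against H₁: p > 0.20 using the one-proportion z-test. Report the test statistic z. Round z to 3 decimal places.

The sample proportion is 60/523 = 0.11472.
SE₀ = √(0.20·0.80/523) = 0.017491.
z = (p̂ − p₀)/SE = (0.11472 − 0.20)/0.017491 = -4.876.

z = -4.876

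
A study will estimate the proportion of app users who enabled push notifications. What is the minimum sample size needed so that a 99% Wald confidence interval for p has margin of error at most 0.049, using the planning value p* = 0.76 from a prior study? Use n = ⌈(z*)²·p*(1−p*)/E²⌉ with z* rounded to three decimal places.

z* = 2.576 at the 99% level.
p*(1−p*) = 0.76·0.24 = 0.1824.
Required n before rounding: 6.635776 × 0.1824 / 0.049² = 504.109.
Rounding up, n = 505.

n = 505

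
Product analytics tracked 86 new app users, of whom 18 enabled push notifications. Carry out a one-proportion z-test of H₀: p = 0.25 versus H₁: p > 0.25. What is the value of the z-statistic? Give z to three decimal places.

With x = 18 successes in n = 86, p̂ = 0.20930.
SE₀ = √(0.25·0.75/86) = 0.046693.
z = (0.20930 − 0.25)/0.046693 = -0.04070/0.046693 = -0.872.

z = -0.872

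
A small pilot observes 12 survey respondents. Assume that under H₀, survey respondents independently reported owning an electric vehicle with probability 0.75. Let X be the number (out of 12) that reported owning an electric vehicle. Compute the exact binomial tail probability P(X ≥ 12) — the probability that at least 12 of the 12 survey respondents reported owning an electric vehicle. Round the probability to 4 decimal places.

P = 0.0317

X ~ Binomial(n=12, p=0.75).
P(X ≥ 12) = C(12,12)·0.75^12·0.25^0.
= 0.031676 = 0.0317.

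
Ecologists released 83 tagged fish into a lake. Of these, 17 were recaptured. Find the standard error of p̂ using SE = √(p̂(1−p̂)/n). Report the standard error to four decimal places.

The sample proportion is 17/83 = 0.20482.
p̂(1−p̂) = 0.162869.
Dividing by n and taking the root: √0.001962277 = 0.0443.

SE = 0.0443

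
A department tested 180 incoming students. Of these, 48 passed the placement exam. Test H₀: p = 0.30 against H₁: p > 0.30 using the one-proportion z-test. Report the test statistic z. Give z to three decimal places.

z = -0.976

p̂ = 48/180 = 0.26667.
Under H₀, SE = √(p₀(1−p₀)/n) = √(0.30·0.70/180) = √0.001166667 = 0.034157.
Test statistic: z = -0.03333/0.034157 = -0.976.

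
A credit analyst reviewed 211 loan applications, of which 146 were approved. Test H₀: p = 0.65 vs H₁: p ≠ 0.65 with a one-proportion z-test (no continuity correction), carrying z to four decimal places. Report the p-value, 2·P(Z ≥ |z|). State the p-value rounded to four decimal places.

p̂ = 146/211 = 0.69194.
SE₀ = √(0.65·0.35/211) = 0.032836.
Test statistic (full precision, shown to 4 dp): z = (146/211 − 0.65)/SE₀ ≈ 1.2774.
p-value = 2·P(Z ≥ |z|) with z = 1.2774 → 0.2015.

p-value = 0.2015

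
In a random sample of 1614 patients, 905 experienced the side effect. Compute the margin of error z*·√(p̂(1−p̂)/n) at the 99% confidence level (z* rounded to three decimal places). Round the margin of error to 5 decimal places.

ME = 0.03182

The sample proportion is 905/1614 = 0.56072.
SE = √(p̂(1−p̂)/n) = √(0.246313/1614) = 0.012354.
The 99% critical value is z* = 2.576.
So ME = 0.03182.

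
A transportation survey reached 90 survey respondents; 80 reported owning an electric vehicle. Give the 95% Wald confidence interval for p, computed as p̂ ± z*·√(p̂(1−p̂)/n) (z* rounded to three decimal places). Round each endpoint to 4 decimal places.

(0.8240, 0.9538)

Sample proportion p̂ = 80/90 = 0.88889.
SE(p̂) = √(0.88889·0.11111/90) = 0.033127.
The 95% critical value is z* = 1.960.
Margin of error: 1.960 × 0.033127 = 0.06493.
Interval: 0.88889 ± 0.06493 → (0.8240, 0.9538).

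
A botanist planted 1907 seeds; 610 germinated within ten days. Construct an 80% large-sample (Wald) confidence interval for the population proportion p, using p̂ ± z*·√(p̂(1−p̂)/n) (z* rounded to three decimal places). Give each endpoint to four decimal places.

(0.3062, 0.3336)

Sample proportion p̂ = 610/1907 = 0.31987.
Standard error of p̂: √(0.217555/1907) = √0.000114082 = 0.010681.
z* = 1.282 at the 80% level.
Margin = 1.282·0.010681 = 0.01369.
So the interval runs from 0.3062 to 0.3336.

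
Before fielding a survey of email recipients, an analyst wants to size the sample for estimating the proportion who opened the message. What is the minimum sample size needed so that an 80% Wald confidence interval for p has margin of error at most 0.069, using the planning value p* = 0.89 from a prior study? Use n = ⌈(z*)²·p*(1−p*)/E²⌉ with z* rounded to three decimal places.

n = 34

For 80% confidence, z* = 1.282.
p*(1−p*) = 0.89·0.11 = 0.0979.
Required n before rounding: 1.643524 × 0.0979 / 0.069² = 33.796.
⌈33.796⌉ = 34.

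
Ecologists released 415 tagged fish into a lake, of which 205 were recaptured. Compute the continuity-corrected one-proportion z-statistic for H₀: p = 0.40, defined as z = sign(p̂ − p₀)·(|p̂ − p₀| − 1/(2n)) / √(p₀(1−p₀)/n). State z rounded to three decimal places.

z = 3.858

The sample proportion is 205/415 = 0.49398. p̂ − p₀ = 0.093976.
Continuity correction 1/(2n) = 1/830 = 0.001205.
Corrected numerator: |0.093976| − 0.001205 = 0.092771.
Under H₀, SE = √(p₀(1−p₀)/n) = √(0.40·0.60/415) = √0.000578313 = 0.024048.
z = (+)0.092771/0.024048 = 3.858.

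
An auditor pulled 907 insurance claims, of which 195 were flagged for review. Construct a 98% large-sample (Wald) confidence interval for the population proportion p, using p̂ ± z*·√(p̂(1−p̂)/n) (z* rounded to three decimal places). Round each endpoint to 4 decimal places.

(0.1833, 0.2467)

With x = 195 successes in n = 907, p̂ = 0.21499.
SE = √(p̂(1−p̂)/n) = √(0.168772/907) = 0.013641.
The 98% critical value is z* = 2.326.
Margin of error: 2.326 × 0.013641 = 0.03173.
So the interval runs from 0.1833 to 0.2467.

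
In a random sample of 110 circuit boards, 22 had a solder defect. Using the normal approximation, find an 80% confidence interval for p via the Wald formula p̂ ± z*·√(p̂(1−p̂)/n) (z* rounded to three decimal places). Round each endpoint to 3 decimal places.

(0.151, 0.249)

Sample proportion p̂ = 22/110 = 0.20000.
Standard error of p̂: √(0.160000/110) = √0.001454545 = 0.038139.
For 80% confidence, z* = 1.282.
Margin = 1.282·0.038139 = 0.04889.
Interval: 0.20000 ± 0.04889 → (0.151, 0.249).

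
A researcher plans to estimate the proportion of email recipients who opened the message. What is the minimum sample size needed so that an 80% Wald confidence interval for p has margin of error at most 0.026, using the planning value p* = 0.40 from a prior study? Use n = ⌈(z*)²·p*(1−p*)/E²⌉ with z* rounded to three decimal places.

n = 584

For 80% confidence, z* = 1.282.
p*(1−p*) = 0.2400.
(z*)²·p*(1−p*)/E² = 1.643524·0.2400/0.000676 = 583.500.
⌈583.500⌉ = 584.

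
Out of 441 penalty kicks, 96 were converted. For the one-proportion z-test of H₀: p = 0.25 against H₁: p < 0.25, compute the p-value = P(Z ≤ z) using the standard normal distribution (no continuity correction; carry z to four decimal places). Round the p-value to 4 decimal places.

p̂ = 96/441 = 0.21769.
SE₀ = √(0.25·0.75/441) = 0.020620.
z = (p̂ − p₀)/SE = (96/441 − 0.25)/0.020620 ≈ -1.5671.
p-value = P(Z ≤ z) with z = -1.5671 → 0.0585.

p-value = 0.0585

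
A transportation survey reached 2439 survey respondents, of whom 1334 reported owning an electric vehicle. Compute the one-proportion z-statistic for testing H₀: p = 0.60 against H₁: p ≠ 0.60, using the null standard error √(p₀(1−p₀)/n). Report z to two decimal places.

z = -5.35

With x = 1334 successes in n = 2439, p̂ = 0.54695.
Under H₀, SE = √(p₀(1−p₀)/n) = √(0.60·0.40/2439) = √0.000098401 = 0.009920.
Test statistic: z = -0.05305/0.009920 = -5.35.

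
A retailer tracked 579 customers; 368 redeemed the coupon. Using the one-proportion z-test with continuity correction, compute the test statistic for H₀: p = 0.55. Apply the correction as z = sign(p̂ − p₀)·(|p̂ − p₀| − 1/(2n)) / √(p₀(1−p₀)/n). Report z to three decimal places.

z = 4.097

With x = 368 successes in n = 579, p̂ = 0.63558. p̂ − p₀ = 0.085579.
Continuity correction 1/(2n) = 1/1158 = 0.000864.
Corrected numerator: |0.085579| − 0.000864 = 0.084715.
SE₀ = √(0.55·0.45/579) = 0.020675.
z = +0.084715/0.020675 = 4.097.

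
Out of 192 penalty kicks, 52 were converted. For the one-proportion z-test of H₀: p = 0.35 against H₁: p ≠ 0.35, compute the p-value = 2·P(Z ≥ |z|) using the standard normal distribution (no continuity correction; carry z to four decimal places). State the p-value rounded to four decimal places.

With x = 52 successes in n = 192, p̂ = 0.27083.
SE₀ = √(0.35·0.65/192) = 0.034422.
Test statistic (full precision, shown to 4 dp): z = (52/192 − 0.35)/SE₀ ≈ -2.2999.
p-value = 2·P(Z ≥ |z|) with z = -2.2999 → 0.0215.

p-value = 0.0215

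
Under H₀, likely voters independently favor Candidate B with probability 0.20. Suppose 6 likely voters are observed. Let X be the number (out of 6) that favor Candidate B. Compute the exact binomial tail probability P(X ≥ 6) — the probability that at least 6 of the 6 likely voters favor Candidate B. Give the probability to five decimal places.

X is binomial with n = 6 and p = 0.20.
P(X ≥ 6) = C(6,6)·0.20^6·0.80^0.
= 0.000064 = 0.00006.

P = 0.00006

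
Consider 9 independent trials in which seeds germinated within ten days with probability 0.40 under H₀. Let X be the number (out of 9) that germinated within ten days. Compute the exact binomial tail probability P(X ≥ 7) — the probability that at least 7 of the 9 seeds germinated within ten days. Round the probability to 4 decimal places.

P = 0.0250

X ~ Binomial(n=9, p=0.40).
P(X ≥ 7) = C(9,7)·0.40^7·0.60^2 + C(9,8)·0.40^8·0.60^1 + C(9,9)·0.40^9·0.60^0.
= 0.021234 + 0.003539 + 0.000262 = 0.0250.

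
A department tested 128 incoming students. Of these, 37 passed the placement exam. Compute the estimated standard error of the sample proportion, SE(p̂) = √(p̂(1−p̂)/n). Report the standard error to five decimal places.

p̂ = 37/128 = 0.28906.
p̂(1−p̂) = 0.28906·0.71094 = 0.205504.
SE = √(0.205504/128) = √0.001605500 = 0.04007.

SE = 0.04007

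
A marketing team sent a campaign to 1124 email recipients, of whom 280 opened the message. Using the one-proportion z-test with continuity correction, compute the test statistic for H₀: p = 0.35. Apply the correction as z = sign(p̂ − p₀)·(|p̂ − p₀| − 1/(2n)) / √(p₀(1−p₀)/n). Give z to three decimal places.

With x = 280 successes in n = 1124, p̂ = 0.24911. p̂ − p₀ = -0.100890.
Continuity correction 1/(2n) = 1/2248 = 0.000445.
Corrected numerator: |-0.100890| − 0.000445 = 0.100445.
SE₀ = √(0.35·0.65/1124) = 0.014227.
z = (−)0.100445/0.014227 = -7.060.

z = -7.060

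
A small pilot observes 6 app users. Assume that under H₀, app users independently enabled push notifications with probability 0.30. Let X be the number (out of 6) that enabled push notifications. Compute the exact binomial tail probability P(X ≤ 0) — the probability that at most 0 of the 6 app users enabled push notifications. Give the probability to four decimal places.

P = 0.1176

X ~ Binomial(n=6, p=0.30).
P(X ≤ 0) = C(6,0)·0.30^0·0.70^6.
= 0.117649 = 0.1176.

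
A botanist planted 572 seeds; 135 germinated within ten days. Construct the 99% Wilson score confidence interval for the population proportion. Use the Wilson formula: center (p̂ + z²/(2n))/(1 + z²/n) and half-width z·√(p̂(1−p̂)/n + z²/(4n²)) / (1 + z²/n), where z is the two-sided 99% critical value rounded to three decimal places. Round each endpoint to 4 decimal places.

(0.1935, 0.2846)

p̂ = 135/572 = 0.23601; z = 2.576, so z² = 6.635776.
1 + z²/n = 1.011601.
Center = (0.23601 + 0.005801)/1.011601 = 0.23904.
Radicand: p̂(1−p̂)/n + z²/(4n²) = 0.000315230 + 0.000005070 = 0.000320300.
Half-width = z·√(radicand)/denom = 2.576·0.017897/1.011601 = 0.04557.
Interval: 0.23904 ± 0.04557 → (0.1935, 0.2846).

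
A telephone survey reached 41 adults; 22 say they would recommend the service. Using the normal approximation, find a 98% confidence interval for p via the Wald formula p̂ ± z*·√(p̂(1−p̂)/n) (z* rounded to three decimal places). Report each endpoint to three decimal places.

The sample proportion is 22/41 = 0.53659.
Standard error of p̂: √(0.248662/41) = √0.006064915 = 0.077878.
For 98% confidence, z* = 2.326.
Margin = 2.326·0.077878 = 0.18114.
Interval: 0.53659 ± 0.18114 → (0.355, 0.718).

(0.355, 0.718)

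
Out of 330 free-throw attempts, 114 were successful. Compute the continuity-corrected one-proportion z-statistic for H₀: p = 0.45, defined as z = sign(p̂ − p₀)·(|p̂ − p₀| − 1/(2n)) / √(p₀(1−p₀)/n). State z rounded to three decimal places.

z = -3.762

p̂ = 114/330 = 0.34545. p̂ − p₀ = -0.104545.
1/(2n) = 0.001515.
Corrected numerator: |-0.104545| − 0.001515 = 0.103030.
SE₀ = √(0.45·0.55/330) = 0.027386.
z = −0.103030/0.027386 = -3.762.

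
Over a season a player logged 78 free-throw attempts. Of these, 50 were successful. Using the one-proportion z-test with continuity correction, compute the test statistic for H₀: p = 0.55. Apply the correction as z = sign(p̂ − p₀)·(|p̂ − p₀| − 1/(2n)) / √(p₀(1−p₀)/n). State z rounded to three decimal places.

p̂ = 50/78 = 0.64103. p̂ − p₀ = 0.091026.
Continuity correction 1/(2n) = 1/156 = 0.006410.
Corrected numerator: |0.091026| − 0.006410 = 0.084616.
Under H₀, SE = √(p₀(1−p₀)/n) = √(0.55·0.45/78) = √0.003173077 = 0.056330.
z = (+)0.084616/0.056330 = 1.502.

z = 1.502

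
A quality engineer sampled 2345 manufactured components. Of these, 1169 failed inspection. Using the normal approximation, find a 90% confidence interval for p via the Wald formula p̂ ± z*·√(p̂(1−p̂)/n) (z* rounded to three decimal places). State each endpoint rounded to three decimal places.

(0.482, 0.515)

Sample proportion p̂ = 1169/2345 = 0.49851.
SE(p̂) = √(0.49851·0.50149/2345) = 0.010325.
For 90% confidence, z* = 1.645.
Margin = 1.645·0.010325 = 0.01698.
So the interval runs from 0.482 to 0.515.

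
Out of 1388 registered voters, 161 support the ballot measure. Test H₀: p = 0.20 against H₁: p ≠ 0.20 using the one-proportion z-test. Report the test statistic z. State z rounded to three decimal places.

z = -7.824

The sample proportion is 161/1388 = 0.11599.
Under H₀, SE = √(p₀(1−p₀)/n) = √(0.20·0.80/1388) = √0.000115274 = 0.010737.
Test statistic: z = -0.08401/0.010737 = -7.824.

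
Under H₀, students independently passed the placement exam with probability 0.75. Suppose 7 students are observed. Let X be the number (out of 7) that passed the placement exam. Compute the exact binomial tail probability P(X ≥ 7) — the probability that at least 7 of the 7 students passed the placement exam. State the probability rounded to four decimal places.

X is binomial with n = 7 and p = 0.75.
P(X ≥ 7) = C(7,7)·0.75^7·0.25^0.
= 0.133484 = 0.1335.

P = 0.1335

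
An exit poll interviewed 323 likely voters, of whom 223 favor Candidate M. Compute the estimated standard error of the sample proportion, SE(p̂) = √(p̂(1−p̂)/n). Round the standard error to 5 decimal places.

SE = 0.02572

Sample proportion p̂ = 223/323 = 0.69040.
p̂(1−p̂) = 0.213748.
SE = √(0.213748/323) = √0.000661759 = 0.02572.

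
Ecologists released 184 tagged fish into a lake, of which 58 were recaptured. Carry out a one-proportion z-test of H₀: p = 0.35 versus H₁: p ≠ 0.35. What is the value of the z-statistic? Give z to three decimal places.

With x = 58 successes in n = 184, p̂ = 0.31522.
Under H₀, SE = √(p₀(1−p₀)/n) = √(0.35·0.65/184) = √0.001236413 = 0.035163.
z = (0.31522 − 0.35)/0.035163 = -0.03478/0.035163 = -0.989.

z = -0.989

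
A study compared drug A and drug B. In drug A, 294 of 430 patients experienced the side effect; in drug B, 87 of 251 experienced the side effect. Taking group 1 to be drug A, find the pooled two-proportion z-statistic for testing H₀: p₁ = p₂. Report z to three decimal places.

Sample proportions: p̂₁ = 294/430 = 0.68372 and p̂₂ = 87/251 = 0.34661.
Pooled p̂ = (294+87)/(430+251) = 381/681 = 0.55947.
Pooled SE = √[0.2464632·0.00630965] ≈ 0.039435.
z = 0.33711/0.039435 = 8.548.

z = 8.548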